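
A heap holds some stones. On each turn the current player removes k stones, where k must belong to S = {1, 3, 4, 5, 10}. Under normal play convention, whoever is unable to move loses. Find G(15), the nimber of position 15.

G(0) = 0
G(1) = mex{0} = 1
G(2) = mex{1} = 0
G(3) = mex{0,0} = 1
G(4) = mex{1,1,0} = 2
G(5) = mex{2,0,1,0} = 3
G(6) = mex{3,1,0,1} = 2
G(7) = mex{2,2,1,0} = 3
G(8) = mex{3,3,2,1} = 0
G(9) = mex{0,2,3,2} = 1
G(10) = mex{1,3,2,3,0} = 4
G(11) = mex{4,0,3,2,1} = 5
G(12) = mex{5,1,0,3,0} = 2
G(13) = mex{2,4,1,0,1} = 3
G(14) = mex{3,5,4,1,2} = 0
G(15) = mex{0,2,5,4,3} = 1

1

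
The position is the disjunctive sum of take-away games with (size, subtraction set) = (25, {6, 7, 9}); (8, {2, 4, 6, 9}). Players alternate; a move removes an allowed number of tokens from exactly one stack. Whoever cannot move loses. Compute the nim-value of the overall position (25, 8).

Stack A, S = {6, 7, 9}:
G(0) = 0
G(1) = mex{} = 0
G(2) = mex{} = 0
G(3) = mex{} = 0
G(4) = mex{} = 0
G(5) = mex{} = 0
G(6) = mex{0} = 1
G(7) = mex{0,0} = 1
G(8) = mex{0,0} = 1
G(9) = mex{0,0,0} = 1
G(10) = mex{0,0,0} = 1
G(11) = mex{0,0,0} = 1
G(12) = mex{1,0,0} = 2
G(13) = mex{1,1,0} = 2
G(14) = mex{1,1,0} = 2
G(15) = mex{1,1,1} = 0
G(16) = mex{1,1,1} = 0
G(17) = mex{1,1,1} = 0
G(18) = mex{2,1,1} = 0
G(19) = mex{2,2,1} = 0
G(20) = mex{2,2,1} = 0
G(21) = mex{0,2,2} = 1
G(22) = mex{0,0,2} = 1
G(23) = mex{0,0,2} = 1
G(24) = mex{0,0,0} = 1
G(25) = mex{0,0,0} = 1
G_A(25) = 1.
Stack B, S = {2, 4, 6, 9}:
n : 0 1 2 3 4 5 6 7 8
G : 0 0 1 1 2 2 3 3 0
G_B(8) = 0.
Combined Grundy value = 1 ⊕ 0 = 1.

1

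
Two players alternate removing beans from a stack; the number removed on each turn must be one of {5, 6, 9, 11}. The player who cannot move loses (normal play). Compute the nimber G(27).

G(0) = 0
G(1) = mex{} = 0
G(2) = mex{} = 0
G(3) = mex{} = 0
G(4) = mex{} = 0
G(5) = mex{0} = 1
G(6) = mex{0,0} = 1
G(7) = mex{0,0} = 1
G(8) = mex{0,0} = 1
G(9) = mex{0,0,0} = 1
G(10) = mex{1,0,0} = 2
G(11) = mex{1,1,0,0} = 2
G(12) = mex{1,1,0,0} = 2
G(13) = mex{1,1,0,0} = 2
G(14) = mex{1,1,1,0} = 2
G(15) = mex{2,1,1,0} = 3
G(16) = mex{2,2,1,1} = 0
G(17) = mex{2,2,1,1} = 0
G(18) = mex{2,2,1,1} = 0
G(19) = mex{2,2,2,1} = 0
G(20) = mex{3,2,2,1} = 0
G(21) = mex{0,3,2,2} = 1
G(22) = mex{0,0,2,2} = 1
G(23) = mex{0,0,2,2} = 1
G(24) = mex{0,0,3,2} = 1
G(25) = mex{0,0,0,2} = 1
G(26) = mex{1,0,0,3} = 2
G(27) = mex{1,1,0,0} = 2

2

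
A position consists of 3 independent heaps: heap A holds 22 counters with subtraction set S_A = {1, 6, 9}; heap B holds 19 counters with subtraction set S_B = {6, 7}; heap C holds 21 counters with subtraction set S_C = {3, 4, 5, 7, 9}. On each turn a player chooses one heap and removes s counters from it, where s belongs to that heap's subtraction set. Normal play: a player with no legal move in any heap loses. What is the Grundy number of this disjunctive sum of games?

Heap A, S = {1, 6, 9}:
G(0) = 0
G(1) = mex{0} = 1
G(2) = mex{1} = 0
G(3) = mex{0} = 1
G(4) = mex{1} = 0
G(5) = mex{0} = 1
G(6) = mex{1,0} = 2
G(7) = mex{2,1} = 0
G(8) = mex{0,0} = 1
G(9) = mex{1,1,0} = 2
G(10) = mex{2,0,1} = 3
G(11) = mex{3,1,0} = 2
G(12) = mex{2,2,1} = 0
G(13) = mex{0,0,0} = 1
G(14) = mex{1,1,1} = 0
G(15) = mex{0,2,2} = 1
G(16) = mex{1,3,0} = 2
G(17) = mex{2,2,1} = 0
G(18) = mex{0,0,2} = 1
G(19) = mex{1,1,3} = 0
G(20) = mex{0,0,2} = 1
G(21) = mex{1,1,0} = 2
G(22) = mex{2,2,1} = 0
G_A(22) = 0.
Heap B, S = {6, 7}:
G(0) = 0
G(1) = mex{} = 0
G(2) = mex{} = 0
G(3) = mex{} = 0
G(4) = mex{} = 0
G(5) = mex{} = 0
G(6) = mex{0} = 1
G(7) = mex{0,0} = 1
G(8) = mex{0,0} = 1
G(9) = mex{0,0} = 1
G(10) = mex{0,0} = 1
G(11) = mex{0,0} = 1
G(12) = mex{1,0} = 2
G(13) = mex{1,1} = 0
G(14) = mex{1,1} = 0
G(15) = mex{1,1} = 0
G(16) = mex{1,1} = 0
G(17) = mex{1,1} = 0
G(18) = mex{2,1} = 0
G(19) = mex{0,2} = 1
G_B(19) = 1.
Heap C, S = {3, 4, 5, 7, 9}:
G(0) = 0
G(1) = mex{} = 0
G(2) = mex{} = 0
G(3) = mex{0} = 1
G(4) = mex{0,0} = 1
G(5) = mex{0,0,0} = 1
G(6) = mex{1,0,0} = 2
G(7) = mex{1,1,0,0} = 2
G(8) = mex{1,1,1,0} = 2
G(9) = mex{2,1,1,0,0} = 3
G(10) = mex{2,2,1,1,0} = 3
G(11) = mex{2,2,2,1,0} = 3
G(12) = mex{3,2,2,1,1} = 0
G(13) = mex{3,3,2,2,1} = 0
G(14) = mex{3,3,3,2,1} = 0
G(15) = mex{0,3,3,2,2} = 1
G(16) = mex{0,0,3,3,2} = 1
G(17) = mex{0,0,0,3,2} = 1
G(18) = mex{1,0,0,3,3} = 2
G(19) = mex{1,1,0,0,3} = 2
G(20) = mex{1,1,1,0,3} = 2
G(21) = mex{2,1,1,0,0} = 3
G_C(21) = 3.
Combined Grundy value = 0 ⊕ 1 ⊕ 3 = 2.

2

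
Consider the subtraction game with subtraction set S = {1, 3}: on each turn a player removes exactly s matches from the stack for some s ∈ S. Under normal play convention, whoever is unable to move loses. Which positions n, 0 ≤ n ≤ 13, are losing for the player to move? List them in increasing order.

0, 2, 4, 6, 8, 10, 12

G(0) = 0
G(1) = mex{0} = 1
G(2) = mex{1} = 0
G(3) = mex{0,0} = 1
G(4) = mex{1,1} = 0
G(5) = mex{0,0} = 1
G(6) = mex{1,1} = 0
G(7) = mex{0,0} = 1
G(8) = mex{1,1} = 0
G(9) = mex{0,0} = 1
G(10) = mex{1,1} = 0
G(11) = mex{0,0} = 1
G(12) = mex{1,1} = 0
G(13) = mex{0,0} = 1
P-positions are exactly the n with G(n) = 0.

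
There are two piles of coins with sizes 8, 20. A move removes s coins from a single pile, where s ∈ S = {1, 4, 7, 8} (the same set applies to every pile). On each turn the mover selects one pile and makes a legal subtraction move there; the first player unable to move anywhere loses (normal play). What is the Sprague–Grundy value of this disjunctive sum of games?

1

All piles use S = {1, 4, 7, 8}:
G(0) = 0
G(1) = mex{0} = 1
G(2) = mex{1} = 0
G(3) = mex{0} = 1
G(4) = mex{1,0} = 2
G(5) = mex{2,1} = 0
G(6) = mex{0,0} = 1
G(7) = mex{1,1,0} = 2
G(8) = mex{2,2,1,0} = 3
G(9) = mex{3,0,0,1} = 2
G(10) = mex{2,1,1,0} = 3
G(11) = mex{3,2,2,1} = 0
G(12) = mex{0,3,0,2} = 1
G(13) = mex{1,2,1,0} = 3
G(14) = mex{3,3,2,1} = 0
G(15) = mex{0,0,3,2} = 1
G(16) = mex{1,1,2,3} = 0
G(17) = mex{0,3,3,2} = 1
G(18) = mex{1,0,0,3} = 2
G(19) = mex{2,1,1,0} = 3
G(20) = mex{3,0,3,1} = 2
Pile A: G(8) = 3.
Pile B: G(20) = 2.
Combined Grundy value = 3 ⊕ 2 = 1.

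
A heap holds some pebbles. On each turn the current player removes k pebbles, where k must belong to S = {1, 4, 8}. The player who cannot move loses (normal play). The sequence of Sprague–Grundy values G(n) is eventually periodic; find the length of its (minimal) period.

12

G(0) = 0
G(1) = mex{0} = 1
G(2) = mex{1} = 0
G(3) = mex{0} = 1
G(4) = mex{1,0} = 2
G(5) = mex{2,1} = 0
G(6) = mex{0,0} = 1
G(7) = mex{1,1} = 0
G(8) = mex{0,2,0} = 1
G(9) = mex{1,0,1} = 2
G(10) = mex{2,1,0} = 3
G(11) = mex{3,0,1} = 2
G(12) = mex{2,1,2} = 0
G(13) = mex{0,2,0} = 1
G(14) = mex{1,3,1} = 0
G(15) = mex{0,2,0} = 1
G(16) = mex{1,0,1} = 2
G(17) = mex{2,1,2} = 0
G(18) = mex{0,0,3} = 1
G(19) = mex{1,1,2} = 0
G(20) = mex{0,2,0} = 1
G(21) = mex{1,0,1} = 2
G(22) = mex{2,1,0} = 3
G(23) = mex{3,0,1} = 2
G(24) = mex{2,1,2} = 0
G(25) = mex{0,2,0} = 1
G(n+12) = G(n) holds for n = 0,…,7 (a full window of length max(S) = 8), so the sequence is purely periodic with period 12.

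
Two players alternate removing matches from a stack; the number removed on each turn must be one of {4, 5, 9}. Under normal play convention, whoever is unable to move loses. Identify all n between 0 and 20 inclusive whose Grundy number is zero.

G(0) = 0
G(1) = mex{} = 0
G(2) = mex{} = 0
G(3) = mex{} = 0
G(4) = mex{0} = 1
G(5) = mex{0,0} = 1
G(6) = mex{0,0} = 1
G(7) = mex{0,0} = 1
G(8) = mex{1,0} = 2
G(9) = mex{1,1,0} = 2
G(10) = mex{1,1,0} = 2
G(11) = mex{1,1,0} = 2
G(12) = mex{2,1,0} = 3
G(13) = mex{2,2,1} = 0
G(14) = mex{2,2,1} = 0
G(15) = mex{2,2,1} = 0
G(16) = mex{3,2,1} = 0
G(17) = mex{0,3,2} = 1
G(18) = mex{0,0,2} = 1
G(19) = mex{0,0,2} = 1
G(20) = mex{0,0,2} = 1
P-positions are exactly the n with G(n) = 0.

0, 1, 2, 3, 13, 14, 15, 16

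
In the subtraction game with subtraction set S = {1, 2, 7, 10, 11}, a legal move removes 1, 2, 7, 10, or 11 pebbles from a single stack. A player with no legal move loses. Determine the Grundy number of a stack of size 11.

G(0) = 0
G(1) = mex{0} = 1
G(2) = mex{1,0} = 2
G(3) = mex{2,1} = 0
G(4) = mex{0,2} = 1
G(5) = mex{1,0} = 2
G(6) = mex{2,1} = 0
G(7) = mex{0,2,0} = 1
G(8) = mex{1,0,1} = 2
G(9) = mex{2,1,2} = 0
G(10) = mex{0,2,0,0} = 1
G(11) = mex{1,0,1,1,0} = 2

2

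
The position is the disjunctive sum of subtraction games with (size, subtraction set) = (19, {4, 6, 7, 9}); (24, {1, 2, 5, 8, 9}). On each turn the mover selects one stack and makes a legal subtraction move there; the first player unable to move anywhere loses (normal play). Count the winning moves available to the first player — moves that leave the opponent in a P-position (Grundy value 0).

0

Stack A, S = {4, 6, 7, 9}:
n :  0  1  2  3  4  5  6  7  8  9 10 11 12 13 14 15 16 17 18 19
G :  0  0  0  0  1  1  1  1  2  2  2  2  3  0  0  0  0  1  1  1
G_A(19) = 1.
Stack B, S = {1, 2, 5, 8, 9}:
n :  0  1  2  3  4  5  6  7  8  9 10 11 12 13 14 15 16 17 18 19 20 21 22 23 24
G :  0  1  2  0  1  2  0  1  2  3  0  1  2  0  1  2  0  1  2  3  0  1  2  0  1
G_B(24) = 1.
Combined Grundy value = 1 ⊕ 1 = 0.
A winning move leaves total XOR = 0, i.e. changes one component's Grundy value g to g ⊕ X where X is the current total.
Stack A: target g' = 1⊕0 = 1, but every legal move changes the Grundy value (mex property), so 0 moves.
Stack B: target g' = 1⊕0 = 1, but every legal move changes the Grundy value (mex property), so 0 moves.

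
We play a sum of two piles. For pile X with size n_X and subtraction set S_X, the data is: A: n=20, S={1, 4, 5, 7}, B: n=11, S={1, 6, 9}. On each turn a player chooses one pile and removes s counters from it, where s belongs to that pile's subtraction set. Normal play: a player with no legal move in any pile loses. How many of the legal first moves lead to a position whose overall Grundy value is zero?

Pile A, S = {1, 4, 5, 7}:
G(0) = 0
G(1) = mex{0} = 1
G(2) = mex{1} = 0
G(3) = mex{0} = 1
G(4) = mex{1,0} = 2
G(5) = mex{2,1,0} = 3
G(6) = mex{3,0,1} = 2
G(7) = mex{2,1,0,0} = 3
G(8) = mex{3,2,1,1} = 0
G(9) = mex{0,3,2,0} = 1
G(10) = mex{1,2,3,1} = 0
G(11) = mex{0,3,2,2} = 1
G(12) = mex{1,0,3,3} = 2
G(13) = mex{2,1,0,2} = 3
G(14) = mex{3,0,1,3} = 2
G(15) = mex{2,1,0,0} = 3
G(16) = mex{3,2,1,1} = 0
G(17) = mex{0,3,2,0} = 1
G(18) = mex{1,2,3,1} = 0
G(19) = mex{0,3,2,2} = 1
G(20) = mex{1,0,3,3} = 2
G_A(20) = 2.
Pile B, S = {1, 6, 9}:
G(0) = 0
G(1) = mex{0} = 1
G(2) = mex{1} = 0
G(3) = mex{0} = 1
G(4) = mex{1} = 0
G(5) = mex{0} = 1
G(6) = mex{1,0} = 2
G(7) = mex{2,1} = 0
G(8) = mex{0,0} = 1
G(9) = mex{1,1,0} = 2
G(10) = mex{2,0,1} = 3
G(11) = mex{3,1,0} = 2
G_B(11) = 2.
Combined Grundy value = 2 ⊕ 2 = 0.
A winning move leaves total XOR = 0, i.e. changes one component's Grundy value g to g ⊕ X where X is the current total.
Pile A: target g' = 2⊕0 = 2, but every legal move changes the Grundy value (mex property), so 0 moves.
Pile B: target g' = 2⊕0 = 2, but every legal move changes the Grundy value (mex property), so 0 moves.

0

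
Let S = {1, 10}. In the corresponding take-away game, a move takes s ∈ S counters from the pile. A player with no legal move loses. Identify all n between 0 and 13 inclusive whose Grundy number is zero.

n :  0  1  2  3  4  5  6  7  8  9 10 11 12 13
G :  0  1  0  1  0  1  0  1  0  1  2  0  1  0
P-positions are exactly the n with G(n) = 0.

0, 2, 4, 6, 8, 11, 13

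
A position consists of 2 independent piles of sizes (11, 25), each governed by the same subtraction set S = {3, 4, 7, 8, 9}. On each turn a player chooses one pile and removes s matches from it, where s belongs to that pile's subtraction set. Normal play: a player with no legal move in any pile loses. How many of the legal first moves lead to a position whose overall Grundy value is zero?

All piles use S = {3, 4, 7, 8, 9}:
n :  0  1  2  3  4  5  6  7  8  9 10 11 12 13 14 15 16 17 18 19 20 21 22 23 24 25
G :  0  0  0  1  1  1  2  2  2  3  3  3  0  0  0  1  1  1  2  2  2  3  3  3  0  0
Pile A: G(11) = 3.
Pile B: G(25) = 0.
Combined Grundy value = 3 ⊕ 0 = 3.
A winning move leaves total XOR = 0, i.e. changes one component's Grundy value g to g ⊕ X where X is the current total.
Pile A: need g' = 3⊕3 = 0. Options: 11−3→G=2, 11−4→G=2, 11−7→G=1, 11−8→G=1, 11−9→G=0. Hits: 1.
Pile B: need g' = 0⊕3 = 3. Options: 25−3→G=3, 25−4→G=3, 25−7→G=2, 25−8→G=1, 25−9→G=1. Hits: 2.

3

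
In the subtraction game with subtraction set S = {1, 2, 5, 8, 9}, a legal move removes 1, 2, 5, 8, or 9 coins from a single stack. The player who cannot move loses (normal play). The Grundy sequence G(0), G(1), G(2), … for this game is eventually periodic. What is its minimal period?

G(0) = 0
G(1) = mex{0} = 1
G(2) = mex{1,0} = 2
G(3) = mex{2,1} = 0
G(4) = mex{0,2} = 1
G(5) = mex{1,0,0} = 2
G(6) = mex{2,1,1} = 0
G(7) = mex{0,2,2} = 1
G(8) = mex{1,0,0,0} = 2
G(9) = mex{2,1,1,1,0} = 3
G(10) = mex{3,2,2,2,1} = 0
G(11) = mex{0,3,0,0,2} = 1
G(12) = mex{1,0,1,1,0} = 2
G(13) = mex{2,1,2,2,1} = 0
G(14) = mex{0,2,3,0,2} = 1
G(15) = mex{1,0,0,1,0} = 2
G(16) = mex{2,1,1,2,1} = 0
G(17) = mex{0,2,2,3,2} = 1
G(18) = mex{1,0,0,0,3} = 2
G(19) = mex{2,1,1,1,0} = 3
G(20) = mex{3,2,2,2,1} = 0
G(21) = mex{0,3,0,0,2} = 1
G(n+10) = G(n) holds for n = 0,…,8 (a full window of length max(S) = 9), so the sequence is purely periodic with period 10.

10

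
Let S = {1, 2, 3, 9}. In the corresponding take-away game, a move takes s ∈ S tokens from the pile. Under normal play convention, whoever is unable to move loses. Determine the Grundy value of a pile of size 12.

G(0) = 0
G(1) = mex{0} = 1
G(2) = mex{1,0} = 2
G(3) = mex{2,1,0} = 3
G(4) = mex{3,2,1} = 0
G(5) = mex{0,3,2} = 1
G(6) = mex{1,0,3} = 2
G(7) = mex{2,1,0} = 3
G(8) = mex{3,2,1} = 0
G(9) = mex{0,3,2,0} = 1
G(10) = mex{1,0,3,1} = 2
G(11) = mex{2,1,0,2} = 3
G(12) = mex{3,2,1,3} = 0

0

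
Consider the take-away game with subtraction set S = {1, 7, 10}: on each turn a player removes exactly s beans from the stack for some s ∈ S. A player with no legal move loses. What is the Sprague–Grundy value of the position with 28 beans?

3

n :  0  1  2  3  4  5  6  7  8  9 10 11 12 13 14 15 16 17 18 19 20 21 22 23 24 25 26 27 28
G :  0  1  0  1  0  1  0  1  0  1  2  3  2  3  2  3  2  0  1  0  1  0  1  0  1  0  1  2  3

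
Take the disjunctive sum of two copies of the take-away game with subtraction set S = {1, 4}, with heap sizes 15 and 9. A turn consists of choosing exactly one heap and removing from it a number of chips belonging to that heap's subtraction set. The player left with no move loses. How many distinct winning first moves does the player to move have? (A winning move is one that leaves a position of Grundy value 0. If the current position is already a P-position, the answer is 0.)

All heaps use S = {1, 4}:
G(0) = 0
G(1) = mex{0} = 1
G(2) = mex{1} = 0
G(3) = mex{0} = 1
G(4) = mex{1,0} = 2
G(5) = mex{2,1} = 0
G(6) = mex{0,0} = 1
G(7) = mex{1,1} = 0
G(8) = mex{0,2} = 1
G(9) = mex{1,0} = 2
G(10) = mex{2,1} = 0
G(11) = mex{0,0} = 1
G(12) = mex{1,1} = 0
G(13) = mex{0,2} = 1
G(14) = mex{1,0} = 2
G(15) = mex{2,1} = 0
Heap A: G(15) = 0.
Heap B: G(9) = 2.
Combined Grundy value = 0 ⊕ 2 = 2.
A winning move leaves total XOR = 0, i.e. changes one component's Grundy value g to g ⊕ X where X is the current total.
Heap A: need g' = 0⊕2 = 2. Options: 15−1→G=2, 15−4→G=1. Hits: 1.
Heap B: need g' = 2⊕2 = 0. Options: 9−1→G=1, 9−4→G=0. Hits: 1.

2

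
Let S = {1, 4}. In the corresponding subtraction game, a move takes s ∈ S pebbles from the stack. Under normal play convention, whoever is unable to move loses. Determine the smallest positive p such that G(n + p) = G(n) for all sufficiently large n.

G(0) = 0
G(1) = mex{0} = 1
G(2) = mex{1} = 0
G(3) = mex{0} = 1
G(4) = mex{1,0} = 2
G(5) = mex{2,1} = 0
G(6) = mex{0,0} = 1
G(7) = mex{1,1} = 0
G(8) = mex{0,2} = 1
G(9) = mex{1,0} = 2
G(10) = mex{2,1} = 0
G(11) = mex{0,0} = 1
G(12) = mex{1,1} = 0
G(13) = mex{0,2} = 1
G(14) = mex{1,0} = 2
G(n+5) = G(n) holds for n = 0,…,3 (a full window of length max(S) = 4), so the sequence is purely periodic with period 5.

5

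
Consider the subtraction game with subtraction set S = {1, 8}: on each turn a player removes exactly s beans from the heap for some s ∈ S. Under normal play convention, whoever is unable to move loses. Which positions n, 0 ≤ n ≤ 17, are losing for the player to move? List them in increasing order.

n :  0  1  2  3  4  5  6  7  8  9 10 11 12 13 14 15 16 17
G :  0  1  0  1  0  1  0  1  2  0  1  0  1  0  1  0  1  2
P-positions are exactly the n with G(n) = 0.

0, 2, 4, 6, 9, 11, 13, 15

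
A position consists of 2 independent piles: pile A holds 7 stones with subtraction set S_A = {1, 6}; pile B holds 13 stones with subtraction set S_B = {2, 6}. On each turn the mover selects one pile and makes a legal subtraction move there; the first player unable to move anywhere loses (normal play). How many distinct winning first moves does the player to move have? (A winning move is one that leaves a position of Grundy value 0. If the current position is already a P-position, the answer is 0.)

Pile A, S = {1, 6}:
G(0) = 0
G(1) = mex{0} = 1
G(2) = mex{1} = 0
G(3) = mex{0} = 1
G(4) = mex{1} = 0
G(5) = mex{0} = 1
G(6) = mex{1,0} = 2
G(7) = mex{2,1} = 0
G_A(7) = 0.
Pile B, S = {2, 6}:
G(0) = 0
G(1) = mex{} = 0
G(2) = mex{0} = 1
G(3) = mex{0} = 1
G(4) = mex{1} = 0
G(5) = mex{1} = 0
G(6) = mex{0,0} = 1
G(7) = mex{0,0} = 1
G(8) = mex{1,1} = 0
G(9) = mex{1,1} = 0
G(10) = mex{0,0} = 1
G(11) = mex{0,0} = 1
G(12) = mex{1,1} = 0
G(13) = mex{1,1} = 0
G_B(13) = 0.
Combined Grundy value = 0 ⊕ 0 = 0.
A winning move leaves total XOR = 0, i.e. changes one component's Grundy value g to g ⊕ X where X is the current total.
Pile A: target g' = 0⊕0 = 0, but every legal move changes the Grundy value (mex property), so 0 moves.
Pile B: target g' = 0⊕0 = 0, but every legal move changes the Grundy value (mex property), so 0 moves.

0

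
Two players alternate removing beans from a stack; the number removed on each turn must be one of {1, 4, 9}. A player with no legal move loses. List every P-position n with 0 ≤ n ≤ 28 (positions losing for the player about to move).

n :  0  1  2  3  4  5  6  7  8  9 10 11 12 13 14 15 16 17 18 19 20 21 22 23 24 25 26 27 28
G :  0  1  0  1  2  0  1  0  1  2  0  1  0  1  2  0  1  0  1  2  0  1  0  1  2  0  1  0  1
P-positions are exactly the n with G(n) = 0.

0, 2, 5, 7, 10, 12, 15, 17, 20, 22, 25, 27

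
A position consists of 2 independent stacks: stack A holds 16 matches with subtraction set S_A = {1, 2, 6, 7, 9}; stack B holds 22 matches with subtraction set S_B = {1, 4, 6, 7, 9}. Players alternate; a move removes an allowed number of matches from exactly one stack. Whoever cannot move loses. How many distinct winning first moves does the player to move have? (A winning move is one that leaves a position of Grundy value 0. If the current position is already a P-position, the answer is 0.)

Stack A, S = {1, 2, 6, 7, 9}:
G(0) = 0
G(1) = mex{0} = 1
G(2) = mex{1,0} = 2
G(3) = mex{2,1} = 0
G(4) = mex{0,2} = 1
G(5) = mex{1,0} = 2
G(6) = mex{2,1,0} = 3
G(7) = mex{3,2,1,0} = 4
G(8) = mex{4,3,2,1} = 0
G(9) = mex{0,4,0,2,0} = 1
G(10) = mex{1,0,1,0,1} = 2
G(11) = mex{2,1,2,1,2} = 0
G(12) = mex{0,2,3,2,0} = 1
G(13) = mex{1,0,4,3,1} = 2
G(14) = mex{2,1,0,4,2} = 3
G(15) = mex{3,2,1,0,3} = 4
G(16) = mex{4,3,2,1,4} = 0
G_A(16) = 0.
Stack B, S = {1, 4, 6, 7, 9}:
n :  0  1  2  3  4  5  6  7  8  9 10 11 12 13 14 15 16 17 18 19 20 21 22
G :  0  1  0  1  2  0  1  2  3  2  0  1  2  0  1  0  1  2  0  1  2  3  2
G_B(22) = 2.
Combined Grundy value = 0 ⊕ 2 = 2.
A winning move leaves total XOR = 0, i.e. changes one component's Grundy value g to g ⊕ X where X is the current total.
Stack A: need g' = 0⊕2 = 2. Options: 16−1→G=4, 16−2→G=3, 16−6→G=2, 16−7→G=1, 16−9→G=4. Hits: 1.
Stack B: need g' = 2⊕2 = 0. Options: 22−1→G=3, 22−4→G=0, 22−6→G=1, 22−7→G=0, 22−9→G=0. Hits: 3.

4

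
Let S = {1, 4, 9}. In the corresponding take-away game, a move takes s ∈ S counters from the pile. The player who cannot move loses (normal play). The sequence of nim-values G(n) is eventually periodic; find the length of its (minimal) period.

5

n :  0  1  2  3  4  5  6  7  8  9 10 11 12 13 14 15
G :  0  1  0  1  2  0  1  0  1  2  0  1  0  1  2  0
G(n+5) = G(n) holds for n = 0,…,8 (a full window of length max(S) = 9), so the sequence is purely periodic with period 5.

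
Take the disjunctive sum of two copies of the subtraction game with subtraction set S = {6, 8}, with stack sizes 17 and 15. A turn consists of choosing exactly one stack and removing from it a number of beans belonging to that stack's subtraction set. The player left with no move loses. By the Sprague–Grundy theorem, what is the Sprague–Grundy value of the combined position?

All stacks use S = {6, 8}:
G(0) = 0
G(1) = mex{} = 0
G(2) = mex{} = 0
G(3) = mex{} = 0
G(4) = mex{} = 0
G(5) = mex{} = 0
G(6) = mex{0} = 1
G(7) = mex{0} = 1
G(8) = mex{0,0} = 1
G(9) = mex{0,0} = 1
G(10) = mex{0,0} = 1
G(11) = mex{0,0} = 1
G(12) = mex{1,0} = 2
G(13) = mex{1,0} = 2
G(14) = mex{1,1} = 0
G(15) = mex{1,1} = 0
G(16) = mex{1,1} = 0
G(17) = mex{1,1} = 0
Stack A: G(17) = 0.
Stack B: G(15) = 0.
Combined Grundy value = 0 ⊕ 0 = 0.

0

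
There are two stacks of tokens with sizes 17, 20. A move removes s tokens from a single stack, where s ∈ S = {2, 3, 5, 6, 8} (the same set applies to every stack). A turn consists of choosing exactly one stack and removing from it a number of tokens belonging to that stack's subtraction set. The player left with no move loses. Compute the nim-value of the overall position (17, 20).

3

All stacks use S = {2, 3, 5, 6, 8}:
G(0) = 0
G(1) = mex{} = 0
G(2) = mex{0} = 1
G(3) = mex{0,0} = 1
G(4) = mex{1,0} = 2
G(5) = mex{1,1,0} = 2
G(6) = mex{2,1,0,0} = 3
G(7) = mex{2,2,1,0} = 3
G(8) = mex{3,2,1,1,0} = 4
G(9) = mex{3,3,2,1,0} = 4
G(10) = mex{4,3,2,2,1} = 0
G(11) = mex{4,4,3,2,1} = 0
G(12) = mex{0,4,3,3,2} = 1
G(13) = mex{0,0,4,3,2} = 1
G(14) = mex{1,0,4,4,3} = 2
G(15) = mex{1,1,0,4,3} = 2
G(16) = mex{2,1,0,0,4} = 3
G(17) = mex{2,2,1,0,4} = 3
G(18) = mex{3,2,1,1,0} = 4
G(19) = mex{3,3,2,1,0} = 4
G(20) = mex{4,3,2,2,1} = 0
Stack A: G(17) = 3.
Stack B: G(20) = 0.
Combined Grundy value = 3 ⊕ 0 = 3.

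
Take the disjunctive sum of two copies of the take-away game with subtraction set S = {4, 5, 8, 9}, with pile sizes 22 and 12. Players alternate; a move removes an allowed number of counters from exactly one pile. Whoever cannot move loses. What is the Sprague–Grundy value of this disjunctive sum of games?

1

All piles use S = {4, 5, 8, 9}:
G(0) = 0
G(1) = mex{} = 0
G(2) = mex{} = 0
G(3) = mex{} = 0
G(4) = mex{0} = 1
G(5) = mex{0,0} = 1
G(6) = mex{0,0} = 1
G(7) = mex{0,0} = 1
G(8) = mex{1,0,0} = 2
G(9) = mex{1,1,0,0} = 2
G(10) = mex{1,1,0,0} = 2
G(11) = mex{1,1,0,0} = 2
G(12) = mex{2,1,1,0} = 3
G(13) = mex{2,2,1,1} = 0
G(14) = mex{2,2,1,1} = 0
G(15) = mex{2,2,1,1} = 0
G(16) = mex{3,2,2,1} = 0
G(17) = mex{0,3,2,2} = 1
G(18) = mex{0,0,2,2} = 1
G(19) = mex{0,0,2,2} = 1
G(20) = mex{0,0,3,2} = 1
G(21) = mex{1,0,0,3} = 2
G(22) = mex{1,1,0,0} = 2
Pile A: G(22) = 2.
Pile B: G(12) = 3.
Combined Grundy value = 2 ⊕ 3 = 1.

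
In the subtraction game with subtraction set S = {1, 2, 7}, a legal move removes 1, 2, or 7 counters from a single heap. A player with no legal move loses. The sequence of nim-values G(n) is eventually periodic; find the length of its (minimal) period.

G(0) = 0
G(1) = mex{0} = 1
G(2) = mex{1,0} = 2
G(3) = mex{2,1} = 0
G(4) = mex{0,2} = 1
G(5) = mex{1,0} = 2
G(6) = mex{2,1} = 0
G(7) = mex{0,2,0} = 1
G(8) = mex{1,0,1} = 2
G(9) = mex{2,1,2} = 0
G(10) = mex{0,2,0} = 1
G(11) = mex{1,0,1} = 2
G(12) = mex{2,1,2} = 0
G(13) = mex{0,2,0} = 1
G(14) = mex{1,0,1} = 2
G(n+3) = G(n) holds for n = 0,…,6 (a full window of length max(S) = 7), so the sequence is purely periodic with period 3.

3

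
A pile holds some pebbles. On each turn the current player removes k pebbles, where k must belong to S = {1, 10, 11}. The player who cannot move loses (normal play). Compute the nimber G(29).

G(0) = 0
G(1) = mex{0} = 1
G(2) = mex{1} = 0
G(3) = mex{0} = 1
G(4) = mex{1} = 0
G(5) = mex{0} = 1
G(6) = mex{1} = 0
G(7) = mex{0} = 1
G(8) = mex{1} = 0
G(9) = mex{0} = 1
G(10) = mex{1,0} = 2
G(11) = mex{2,1,0} = 3
G(12) = mex{3,0,1} = 2
G(13) = mex{2,1,0} = 3
G(14) = mex{3,0,1} = 2
G(15) = mex{2,1,0} = 3
G(16) = mex{3,0,1} = 2
G(17) = mex{2,1,0} = 3
G(18) = mex{3,0,1} = 2
G(19) = mex{2,1,0} = 3
G(20) = mex{3,2,1} = 0
G(21) = mex{0,3,2} = 1
G(22) = mex{1,2,3} = 0
G(23) = mex{0,3,2} = 1
G(24) = mex{1,2,3} = 0
G(25) = mex{0,3,2} = 1
G(26) = mex{1,2,3} = 0
G(27) = mex{0,3,2} = 1
G(28) = mex{1,2,3} = 0
G(29) = mex{0,3,2} = 1

1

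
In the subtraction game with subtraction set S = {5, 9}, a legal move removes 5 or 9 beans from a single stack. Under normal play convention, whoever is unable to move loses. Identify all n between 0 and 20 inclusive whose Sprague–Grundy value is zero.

0, 1, 2, 3, 4, 14, 15, 16, 17, 18

n :  0  1  2  3  4  5  6  7  8  9 10 11 12 13 14 15 16 17 18 19 20
G :  0  0  0  0  0  1  1  1  1  1  2  2  2  2  0  0  0  0  0  1  1
P-positions are exactly the n with G(n) = 0.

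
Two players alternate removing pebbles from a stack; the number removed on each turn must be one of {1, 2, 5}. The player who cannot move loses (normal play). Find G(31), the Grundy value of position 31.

n :  0  1  2  3  4  5  6  7  8  9 10 11 12 13 14 15 16 17 18 19 20 21 22 23 24 25 26 27 28 29 30 31
G :  0  1  2  0  1  2  0  1  2  0  1  2  0  1  2  0  1  2  0  1  2  0  1  2  0  1  2  0  1  2  0  1

1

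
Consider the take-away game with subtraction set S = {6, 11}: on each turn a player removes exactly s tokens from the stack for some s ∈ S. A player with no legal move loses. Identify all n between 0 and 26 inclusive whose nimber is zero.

0, 1, 2, 3, 4, 5, 17, 18, 19, 20, 21, 22

n :  0  1  2  3  4  5  6  7  8  9 10 11 12 13 14 15 16 17 18 19 20 21 22 23 24 25 26
G :  0  0  0  0  0  0  1  1  1  1  1  1  2  2  2  2  2  0  0  0  0  0  0  1  1  1  1
P-positions are exactly the n with G(n) = 0.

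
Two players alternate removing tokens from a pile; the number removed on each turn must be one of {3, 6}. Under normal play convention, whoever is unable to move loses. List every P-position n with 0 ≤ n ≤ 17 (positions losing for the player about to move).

G(0) = 0
G(1) = mex{} = 0
G(2) = mex{} = 0
G(3) = mex{0} = 1
G(4) = mex{0} = 1
G(5) = mex{0} = 1
G(6) = mex{1,0} = 2
G(7) = mex{1,0} = 2
G(8) = mex{1,0} = 2
G(9) = mex{2,1} = 0
G(10) = mex{2,1} = 0
G(11) = mex{2,1} = 0
G(12) = mex{0,2} = 1
G(13) = mex{0,2} = 1
G(14) = mex{0,2} = 1
G(15) = mex{1,0} = 2
G(16) = mex{1,0} = 2
G(17) = mex{1,0} = 2
P-positions are exactly the n with G(n) = 0.

0, 1, 2, 9, 10, 11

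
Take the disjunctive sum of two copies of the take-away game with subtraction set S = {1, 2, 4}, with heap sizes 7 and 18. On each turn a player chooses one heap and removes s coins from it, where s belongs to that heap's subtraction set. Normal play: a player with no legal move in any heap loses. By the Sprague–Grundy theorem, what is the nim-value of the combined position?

1

All heaps use S = {1, 2, 4}:
G(0) = 0
G(1) = mex{0} = 1
G(2) = mex{1,0} = 2
G(3) = mex{2,1} = 0
G(4) = mex{0,2,0} = 1
G(5) = mex{1,0,1} = 2
G(6) = mex{2,1,2} = 0
G(7) = mex{0,2,0} = 1
G(8) = mex{1,0,1} = 2
G(9) = mex{2,1,2} = 0
G(10) = mex{0,2,0} = 1
G(11) = mex{1,0,1} = 2
G(12) = mex{2,1,2} = 0
G(13) = mex{0,2,0} = 1
G(14) = mex{1,0,1} = 2
G(15) = mex{2,1,2} = 0
G(16) = mex{0,2,0} = 1
G(17) = mex{1,0,1} = 2
G(18) = mex{2,1,2} = 0
Heap A: G(7) = 1.
Heap B: G(18) = 0.
Combined Grundy value = 1 ⊕ 0 = 1.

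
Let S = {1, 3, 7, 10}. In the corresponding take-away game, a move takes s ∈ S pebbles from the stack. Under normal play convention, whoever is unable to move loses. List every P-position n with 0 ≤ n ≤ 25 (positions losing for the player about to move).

0, 2, 4, 6, 8, 17, 19, 21, 23, 25

n :  0  1  2  3  4  5  6  7  8  9 10 11 12 13 14 15 16 17 18 19 20 21 22 23 24 25
G :  0  1  0  1  0  1  0  1  0  1  2  3  2  3  2  3  2  0  1  0  1  0  1  0  1  0
P-positions are exactly the n with G(n) = 0.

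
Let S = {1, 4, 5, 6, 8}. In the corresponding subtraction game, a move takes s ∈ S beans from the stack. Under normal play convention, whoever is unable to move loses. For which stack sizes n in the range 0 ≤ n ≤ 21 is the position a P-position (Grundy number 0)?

0, 2, 9, 11, 18, 20

G(0) = 0
G(1) = mex{0} = 1
G(2) = mex{1} = 0
G(3) = mex{0} = 1
G(4) = mex{1,0} = 2
G(5) = mex{2,1,0} = 3
G(6) = mex{3,0,1,0} = 2
G(7) = mex{2,1,0,1} = 3
G(8) = mex{3,2,1,0,0} = 4
G(9) = mex{4,3,2,1,1} = 0
G(10) = mex{0,2,3,2,0} = 1
G(11) = mex{1,3,2,3,1} = 0
G(12) = mex{0,4,3,2,2} = 1
G(13) = mex{1,0,4,3,3} = 2
G(14) = mex{2,1,0,4,2} = 3
G(15) = mex{3,0,1,0,3} = 2
G(16) = mex{2,1,0,1,4} = 3
G(17) = mex{3,2,1,0,0} = 4
G(18) = mex{4,3,2,1,1} = 0
G(19) = mex{0,2,3,2,0} = 1
G(20) = mex{1,3,2,3,1} = 0
G(21) = mex{0,4,3,2,2} = 1
P-positions are exactly the n with G(n) = 0.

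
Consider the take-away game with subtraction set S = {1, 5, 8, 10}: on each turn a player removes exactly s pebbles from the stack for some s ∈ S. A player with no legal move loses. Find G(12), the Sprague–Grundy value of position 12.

n :  0  1  2  3  4  5  6  7  8  9 10 11 12
G :  0  1  0  1  0  1  0  1  2  3  2  3  2

2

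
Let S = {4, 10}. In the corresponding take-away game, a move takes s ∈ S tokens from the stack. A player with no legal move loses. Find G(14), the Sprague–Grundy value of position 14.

0

G(0) = 0
G(1) = mex{} = 0
G(2) = mex{} = 0
G(3) = mex{} = 0
G(4) = mex{0} = 1
G(5) = mex{0} = 1
G(6) = mex{0} = 1
G(7) = mex{0} = 1
G(8) = mex{1} = 0
G(9) = mex{1} = 0
G(10) = mex{1,0} = 2
G(11) = mex{1,0} = 2
G(12) = mex{0,0} = 1
G(13) = mex{0,0} = 1
G(14) = mex{2,1} = 0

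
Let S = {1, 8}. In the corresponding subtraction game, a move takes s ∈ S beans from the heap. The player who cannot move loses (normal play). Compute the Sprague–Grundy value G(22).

n :  0  1  2  3  4  5  6  7  8  9 10 11 12 13 14 15 16 17 18 19 20 21 22
G :  0  1  0  1  0  1  0  1  2  0  1  0  1  0  1  0  1  2  0  1  0  1  0

0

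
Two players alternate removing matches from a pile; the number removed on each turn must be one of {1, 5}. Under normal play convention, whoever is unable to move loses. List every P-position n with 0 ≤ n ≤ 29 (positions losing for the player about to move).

n :  0  1  2  3  4  5  6  7  8  9 10 11 12 13 14 15 16 17 18 19 20 21 22 23 24 25 26 27 28 29
G :  0  1  0  1  0  1  0  1  0  1  0  1  0  1  0  1  0  1  0  1  0  1  0  1  0  1  0  1  0  1
P-positions are exactly the n with G(n) = 0.

0, 2, 4, 6, 8, 10, 12, 14, 16, 18, 20, 22, 24, 26, 28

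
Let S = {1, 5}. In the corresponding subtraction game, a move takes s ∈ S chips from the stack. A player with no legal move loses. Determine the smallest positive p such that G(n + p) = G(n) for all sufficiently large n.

n :  0  1  2  3  4  5  6  7  8  9 10 11 12 13 14
G :  0  1  0  1  0  1  0  1  0  1  0  1  0  1  0
G(n+2) = G(n) holds for n = 0,…,4 (a full window of length max(S) = 5), so the sequence is purely periodic with period 2.

2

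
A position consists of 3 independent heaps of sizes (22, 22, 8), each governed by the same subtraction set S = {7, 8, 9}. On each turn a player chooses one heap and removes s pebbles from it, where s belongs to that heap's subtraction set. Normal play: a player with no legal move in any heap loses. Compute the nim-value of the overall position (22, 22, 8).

All heaps use S = {7, 8, 9}:
n :  0  1  2  3  4  5  6  7  8  9 10 11 12 13 14 15 16 17 18 19 20 21 22
G :  0  0  0  0  0  0  0  1  1  1  1  1  1  1  2  2  0  0  0  0  0  0  0
Heap A: G(22) = 0.
Heap B: G(22) = 0.
Heap C: G(8) = 1.
Combined Grundy value = 0 ⊕ 0 ⊕ 1 = 1.

1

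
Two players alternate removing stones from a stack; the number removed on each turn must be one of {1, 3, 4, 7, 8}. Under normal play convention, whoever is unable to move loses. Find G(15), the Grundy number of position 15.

n :  0  1  2  3  4  5  6  7  8  9 10 11 12 13 14 15
G :  0  1  0  1  2  3  2  3  4  5  4  0  1  0  1  2

2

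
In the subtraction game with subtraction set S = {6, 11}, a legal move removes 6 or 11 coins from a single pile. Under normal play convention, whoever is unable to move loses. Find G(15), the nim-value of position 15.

2

n :  0  1  2  3  4  5  6  7  8  9 10 11 12 13 14 15
G :  0  0  0  0  0  0  1  1  1  1  1  1  2  2  2  2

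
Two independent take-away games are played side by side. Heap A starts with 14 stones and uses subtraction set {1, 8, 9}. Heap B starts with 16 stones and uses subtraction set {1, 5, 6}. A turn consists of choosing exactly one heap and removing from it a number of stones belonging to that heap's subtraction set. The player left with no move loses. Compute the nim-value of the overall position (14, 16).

3

Heap A, S = {1, 8, 9}:
G(0) = 0
G(1) = mex{0} = 1
G(2) = mex{1} = 0
G(3) = mex{0} = 1
G(4) = mex{1} = 0
G(5) = mex{0} = 1
G(6) = mex{1} = 0
G(7) = mex{0} = 1
G(8) = mex{1,0} = 2
G(9) = mex{2,1,0} = 3
G(10) = mex{3,0,1} = 2
G(11) = mex{2,1,0} = 3
G(12) = mex{3,0,1} = 2
G(13) = mex{2,1,0} = 3
G(14) = mex{3,0,1} = 2
G_A(14) = 2.
Heap B, S = {1, 5, 6}:
G(0) = 0
G(1) = mex{0} = 1
G(2) = mex{1} = 0
G(3) = mex{0} = 1
G(4) = mex{1} = 0
G(5) = mex{0,0} = 1
G(6) = mex{1,1,0} = 2
G(7) = mex{2,0,1} = 3
G(8) = mex{3,1,0} = 2
G(9) = mex{2,0,1} = 3
G(10) = mex{3,1,0} = 2
G(11) = mex{2,2,1} = 0
G(12) = mex{0,3,2} = 1
G(13) = mex{1,2,3} = 0
G(14) = mex{0,3,2} = 1
G(15) = mex{1,2,3} = 0
G(16) = mex{0,0,2} = 1
G_B(16) = 1.
Combined Grundy value = 2 ⊕ 1 = 3.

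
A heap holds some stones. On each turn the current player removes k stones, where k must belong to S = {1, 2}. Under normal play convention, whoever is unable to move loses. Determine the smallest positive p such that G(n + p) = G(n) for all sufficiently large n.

n :  0  1  2  3  4  5  6  7  8  9 10 11 12 13 14
G :  0  1  2  0  1  2  0  1  2  0  1  2  0  1  2
G(n+3) = G(n) holds for n = 0,…,1 (a full window of length max(S) = 2), so the sequence is purely periodic with period 3.

3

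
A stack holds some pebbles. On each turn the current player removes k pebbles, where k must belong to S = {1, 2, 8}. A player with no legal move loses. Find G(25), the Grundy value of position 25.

1

n :  0  1  2  3  4  5  6  7  8  9 10 11 12 13 14 15 16 17 18 19 20 21 22 23 24 25
G :  0  1  2  0  1  2  0  1  2  0  1  2  0  1  2  0  1  2  0  1  2  0  1  2  0  1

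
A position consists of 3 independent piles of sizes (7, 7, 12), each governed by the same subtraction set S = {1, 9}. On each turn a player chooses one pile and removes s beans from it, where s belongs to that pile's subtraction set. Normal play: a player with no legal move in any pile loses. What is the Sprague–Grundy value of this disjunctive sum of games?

All piles use S = {1, 9}:
n :  0  1  2  3  4  5  6  7  8  9 10 11 12
G :  0  1  0  1  0  1  0  1  0  1  0  1  0
Pile A: G(7) = 1.
Pile B: G(7) = 1.
Pile C: G(12) = 0.
Combined Grundy value = 1 ⊕ 1 ⊕ 0 = 0.

0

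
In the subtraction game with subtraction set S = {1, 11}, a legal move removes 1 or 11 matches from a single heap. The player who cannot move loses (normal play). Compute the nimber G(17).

1

G(0) = 0
G(1) = mex{0} = 1
G(2) = mex{1} = 0
G(3) = mex{0} = 1
G(4) = mex{1} = 0
G(5) = mex{0} = 1
G(6) = mex{1} = 0
G(7) = mex{0} = 1
G(8) = mex{1} = 0
G(9) = mex{0} = 1
G(10) = mex{1} = 0
G(11) = mex{0,0} = 1
G(12) = mex{1,1} = 0
G(13) = mex{0,0} = 1
G(14) = mex{1,1} = 0
G(15) = mex{0,0} = 1
G(16) = mex{1,1} = 0
G(17) = mex{0,0} = 1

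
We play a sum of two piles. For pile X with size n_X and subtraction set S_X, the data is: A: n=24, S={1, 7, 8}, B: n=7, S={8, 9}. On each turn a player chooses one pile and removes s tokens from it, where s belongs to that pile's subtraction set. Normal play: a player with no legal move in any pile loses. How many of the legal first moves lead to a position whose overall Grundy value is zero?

Pile A, S = {1, 7, 8}:
G(0) = 0
G(1) = mex{0} = 1
G(2) = mex{1} = 0
G(3) = mex{0} = 1
G(4) = mex{1} = 0
G(5) = mex{0} = 1
G(6) = mex{1} = 0
G(7) = mex{0,0} = 1
G(8) = mex{1,1,0} = 2
G(9) = mex{2,0,1} = 3
G(10) = mex{3,1,0} = 2
G(11) = mex{2,0,1} = 3
G(12) = mex{3,1,0} = 2
G(13) = mex{2,0,1} = 3
G(14) = mex{3,1,0} = 2
G(15) = mex{2,2,1} = 0
G(16) = mex{0,3,2} = 1
G(17) = mex{1,2,3} = 0
G(18) = mex{0,3,2} = 1
G(19) = mex{1,2,3} = 0
G(20) = mex{0,3,2} = 1
G(21) = mex{1,2,3} = 0
G(22) = mex{0,0,2} = 1
G(23) = mex{1,1,0} = 2
G(24) = mex{2,0,1} = 3
G_A(24) = 3.
Pile B, S = {8, 9}:
n : 0 1 2 3 4 5 6 7
G : 0 0 0 0 0 0 0 0
G_B(7) = 0.
Combined Grundy value = 3 ⊕ 0 = 3.
A winning move leaves total XOR = 0, i.e. changes one component's Grundy value g to g ⊕ X where X is the current total.
Pile A: need g' = 3⊕3 = 0. Options: 24−1→G=2, 24−7→G=0, 24−8→G=1. Hits: 1.
Pile B: need g' = 0⊕3 = 3. Options: . Hits: 0.

1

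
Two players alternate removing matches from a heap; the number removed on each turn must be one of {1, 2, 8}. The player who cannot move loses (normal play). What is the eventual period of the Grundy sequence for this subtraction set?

3

G(0) = 0
G(1) = mex{0} = 1
G(2) = mex{1,0} = 2
G(3) = mex{2,1} = 0
G(4) = mex{0,2} = 1
G(5) = mex{1,0} = 2
G(6) = mex{2,1} = 0
G(7) = mex{0,2} = 1
G(8) = mex{1,0,0} = 2
G(9) = mex{2,1,1} = 0
G(10) = mex{0,2,2} = 1
G(11) = mex{1,0,0} = 2
G(12) = mex{2,1,1} = 0
G(13) = mex{0,2,2} = 1
G(14) = mex{1,0,0} = 2
G(n+3) = G(n) holds for n = 0,…,7 (a full window of length max(S) = 8), so the sequence is purely periodic with period 3.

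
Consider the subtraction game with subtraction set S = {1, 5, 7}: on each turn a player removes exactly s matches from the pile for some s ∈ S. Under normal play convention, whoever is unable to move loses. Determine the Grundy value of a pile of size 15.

n :  0  1  2  3  4  5  6  7  8  9 10 11 12 13 14 15
G :  0  1  0  1  0  1  0  1  0  1  0  1  0  1  0  1

1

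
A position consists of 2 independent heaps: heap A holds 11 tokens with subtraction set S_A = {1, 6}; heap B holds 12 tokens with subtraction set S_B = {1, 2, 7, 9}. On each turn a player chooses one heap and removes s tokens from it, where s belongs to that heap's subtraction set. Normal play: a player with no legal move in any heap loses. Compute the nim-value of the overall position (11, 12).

1

Heap A, S = {1, 6}:
n :  0  1  2  3  4  5  6  7  8  9 10 11
G :  0  1  0  1  0  1  2  0  1  0  1  0
G_A(11) = 0.
Heap B, S = {1, 2, 7, 9}:
n :  0  1  2  3  4  5  6  7  8  9 10 11 12
G :  0  1  2  0  1  2  0  1  2  3  4  0  1
G_B(12) = 1.
Combined Grundy value = 0 ⊕ 1 = 1.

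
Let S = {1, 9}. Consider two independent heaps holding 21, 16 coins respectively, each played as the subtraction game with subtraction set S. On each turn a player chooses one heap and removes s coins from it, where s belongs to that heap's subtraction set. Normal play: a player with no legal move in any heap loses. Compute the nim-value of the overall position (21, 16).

1

All heaps use S = {1, 9}:
n :  0  1  2  3  4  5  6  7  8  9 10 11 12 13 14 15 16 17 18 19 20 21
G :  0  1  0  1  0  1  0  1  0  1  0  1  0  1  0  1  0  1  0  1  0  1
Heap A: G(21) = 1.
Heap B: G(16) = 0.
Combined Grundy value = 1 ⊕ 0 = 1.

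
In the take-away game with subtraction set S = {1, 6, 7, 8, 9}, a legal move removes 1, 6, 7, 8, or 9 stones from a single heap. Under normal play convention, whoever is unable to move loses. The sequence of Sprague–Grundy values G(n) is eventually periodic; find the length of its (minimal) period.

G(0) = 0
G(1) = mex{0} = 1
G(2) = mex{1} = 0
G(3) = mex{0} = 1
G(4) = mex{1} = 0
G(5) = mex{0} = 1
G(6) = mex{1,0} = 2
G(7) = mex{2,1,0} = 3
G(8) = mex{3,0,1,0} = 2
G(9) = mex{2,1,0,1,0} = 3
G(10) = mex{3,0,1,0,1} = 2
G(11) = mex{2,1,0,1,0} = 3
G(12) = mex{3,2,1,0,1} = 4
G(13) = mex{4,3,2,1,0} = 5
G(14) = mex{5,2,3,2,1} = 0
G(15) = mex{0,3,2,3,2} = 1
G(16) = mex{1,2,3,2,3} = 0
G(17) = mex{0,3,2,3,2} = 1
G(18) = mex{1,4,3,2,3} = 0
G(19) = mex{0,5,4,3,2} = 1
G(20) = mex{1,0,5,4,3} = 2
G(21) = mex{2,1,0,5,4} = 3
G(22) = mex{3,0,1,0,5} = 2
G(23) = mex{2,1,0,1,0} = 3
G(24) = mex{3,0,1,0,1} = 2
G(25) = mex{2,1,0,1,0} = 3
G(26) = mex{3,2,1,0,1} = 4
G(27) = mex{4,3,2,1,0} = 5
G(28) = mex{5,2,3,2,1} = 0
G(29) = mex{0,3,2,3,2} = 1
G(n+14) = G(n) holds for n = 0,…,8 (a full window of length max(S) = 9), so the sequence is purely periodic with period 14.

14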